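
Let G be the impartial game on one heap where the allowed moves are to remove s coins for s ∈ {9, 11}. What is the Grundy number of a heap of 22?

Compute g(0), g(1), … for moves {9, 11}:
k:     0  1  2  3  4  5  6  7  8  9 10 11 12 13 14 15 16 17 18 19 20 21 22
g(k):  0  0  0  0  0  0  0  0  0  1  1  1  1  1  1  1  1  1  2  2  0  0  0
So g(22) = 0.

0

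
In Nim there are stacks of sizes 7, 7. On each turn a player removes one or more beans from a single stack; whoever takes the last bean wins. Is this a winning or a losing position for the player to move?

Losing position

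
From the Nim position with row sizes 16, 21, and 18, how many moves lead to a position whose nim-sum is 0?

3

Bitwise XOR of the heap sizes:
  10000  (16)
  10101  (21)
  10010  (18)
  -----
  10111  (23)
The overall nim-sum is X = 23. A row of size p has a winning move iff p XOR X < p (reduce it to p XOR X).
  16: 16 XOR 23 = 7 < 16 — winning move (to 7).
  21: 21 XOR 23 = 2 < 21 — winning move (to 2).
  18: 18 XOR 23 = 5 < 18 — winning move (to 5).
That gives 3 winning moves.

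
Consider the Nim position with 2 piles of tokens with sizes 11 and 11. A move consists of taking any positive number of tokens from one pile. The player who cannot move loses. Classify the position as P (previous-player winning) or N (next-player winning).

P-position

In binary:
  1011  (11)
  1011  (11)
  ----
  0000  (0)
The nim-sum is 0, so this is a P-position: the player to move is in a losing position under optimal play.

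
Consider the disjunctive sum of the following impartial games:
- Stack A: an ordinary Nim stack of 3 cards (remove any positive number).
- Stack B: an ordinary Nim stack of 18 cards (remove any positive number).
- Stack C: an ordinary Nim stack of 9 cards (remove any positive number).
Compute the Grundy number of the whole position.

24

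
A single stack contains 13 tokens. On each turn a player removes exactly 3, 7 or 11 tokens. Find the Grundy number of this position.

Grundy values for subtraction set {3, 7, 11}:
k:     0  1  2  3  4  5  6  7  8  9 10 11 12 13
g(k):  0  0  0  1  1  1  0  2  2  1  0  3  2  1
So g(13) = 1.

1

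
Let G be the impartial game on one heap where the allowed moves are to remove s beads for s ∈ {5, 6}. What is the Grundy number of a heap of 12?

Grundy values for subtraction set {5, 6}:
g(0) = mex{} = 0
g(1) = mex{} = 0
g(2) = mex{} = 0
g(3) = mex{} = 0
g(4) = mex{} = 0
g(5) = mex{0} = 1
g(6) = mex{0} = 1
g(7) = mex{0} = 1
g(8) = mex{0} = 1
g(9) = mex{0} = 1
g(10) = mex{0,1} = 2
g(11) = mex{1} = 0
g(12) = mex{1} = 0
So g(12) = 0.

0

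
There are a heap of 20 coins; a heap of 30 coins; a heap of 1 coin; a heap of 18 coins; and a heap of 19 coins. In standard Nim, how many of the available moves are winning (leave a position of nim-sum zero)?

Compute the nim-sum pairwise:
20 XOR 30 = 10
10 XOR 1 = 11
11 XOR 18 = 25
25 XOR 19 = 10
The overall nim-sum is X = 10. A heap of size p has a winning move iff p XOR X < p (reduce it to p XOR X).
  20: 20 XOR 10 = 30 ≥ 20 — no move.
  30: 30 XOR 10 = 20 < 30 — winning move (to 20).
  1: 1 XOR 10 = 11 ≥ 1 — no move.
  18: 18 XOR 10 = 24 ≥ 18 — no move.
  19: 19 XOR 10 = 25 ≥ 19 — no move.
That gives 1 winning move.

1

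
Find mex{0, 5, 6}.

0 is in the set but 1 is not, so the mex is 1.

1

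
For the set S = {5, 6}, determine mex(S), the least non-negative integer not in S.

0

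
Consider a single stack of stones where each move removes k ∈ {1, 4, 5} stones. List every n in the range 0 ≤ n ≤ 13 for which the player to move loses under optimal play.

Compute g(0), g(1), … for moves {1, 4, 5}:
g(0) = mex{} = 0
g(1) = mex{0} = 1
g(2) = mex{1} = 0
g(3) = mex{0} = 1
g(4) = mex{0,1} = 2
g(5) = mex{0,1,2} = 3
g(6) = mex{0,1,3} = 2
g(7) = mex{0,1,2} = 3
g(8) = mex{1,2,3} = 0
g(9) = mex{0,2,3} = 1
g(10) = mex{1,2,3} = 0
g(11) = mex{0,2,3} = 1
g(12) = mex{0,1,3} = 2
g(13) = mex{0,1,2} = 3
The P-positions (g = 0) in 0..13 are 0, 2, 8, 10.

0, 2, 8, 10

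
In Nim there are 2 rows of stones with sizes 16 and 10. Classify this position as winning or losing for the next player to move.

Winning position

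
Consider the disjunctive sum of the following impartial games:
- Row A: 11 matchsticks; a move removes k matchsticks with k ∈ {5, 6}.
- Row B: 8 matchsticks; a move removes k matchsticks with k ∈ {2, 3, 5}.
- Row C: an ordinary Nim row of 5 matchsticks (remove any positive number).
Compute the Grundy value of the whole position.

Build the Grundy sequence for row A with g(k) = mex{g(k−s) : s ∈ {5, 6}, s ≤ k}:
k:     0  1  2  3  4  5  6  7  8  9 10 11
g(k):  0  0  0  0  0  1  1  1  1  1  2  0
So g(11) = 0.
For row B, compute g(0), g(1), … with moves {2, 3, 5}:
g(0) = mex{} = 0
g(1) = mex{} = 0
g(2) = mex{0} = 1
g(3) = mex{0} = 1
g(4) = mex{0,1} = 2
g(5) = mex{0,1} = 2
g(6) = mex{0,1,2} = 3
g(7) = mex{1,2} = 0
g(8) = mex{1,2,3} = 0
So g(8) = 0.
Row C is a plain Nim row of size 5, so its Grundy value is 5.
The value of a disjunctive sum is the nim-sum of the parts.
Combined value = 0 ⊕ 0 ⊕ 5 = 5.

5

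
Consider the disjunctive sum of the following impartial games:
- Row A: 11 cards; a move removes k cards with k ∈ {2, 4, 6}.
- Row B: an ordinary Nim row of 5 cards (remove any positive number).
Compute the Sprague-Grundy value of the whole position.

4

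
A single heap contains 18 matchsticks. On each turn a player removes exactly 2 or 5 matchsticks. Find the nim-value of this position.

Compute g(0), g(1), … for moves {2, 5}:
k:     0  1  2  3  4  5  6  7  8  9 10 11 12 13 14 15 16 17 18
g(k):  0  0  1  1  0  2  1  0  0  1  1  0  2  1  0  0  1  1  0
So g(18) = 0.

0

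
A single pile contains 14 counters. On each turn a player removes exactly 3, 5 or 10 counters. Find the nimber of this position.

Compute g(0), g(1), … for moves {3, 5, 10}:
k:     0  1  2  3  4  5  6  7  8  9 10 11 12 13 14
g(k):  0  0  0  1  1  1  2  2  0  0  3  1  1  2  2
So g(14) = 2.

2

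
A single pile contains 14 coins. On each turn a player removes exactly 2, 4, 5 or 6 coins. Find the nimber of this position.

3

Grundy values for subtraction set {2, 4, 5, 6}:
g(0) = mex{} = 0
g(1) = mex{} = 0
g(2) = mex{0} = 1
g(3) = mex{0} = 1
g(4) = mex{0,1} = 2
g(5) = mex{0,1} = 2
g(6) = mex{0,1,2} = 3
g(7) = mex{0,1,2} = 3
g(8) = mex{1,2,3} = 0
g(9) = mex{1,2,3} = 0
g(10) = mex{0,2,3} = 1
g(11) = mex{0,2,3} = 1
g(12) = mex{0,1,3} = 2
g(13) = mex{0,1,3} = 2
g(14) = mex{0,1,2} = 3
So g(14) = 3.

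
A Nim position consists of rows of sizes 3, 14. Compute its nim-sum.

Compute the nim-sum pairwise:
3 ⊕ 14 = 13

13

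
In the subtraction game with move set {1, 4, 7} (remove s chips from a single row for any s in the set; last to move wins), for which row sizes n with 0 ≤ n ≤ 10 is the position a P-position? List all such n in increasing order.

Build the Grundy sequence with g(k) = mex{g(k−s) : s ∈ {1, 4, 7}, s ≤ k}:
k:     0  1  2  3  4  5  6  7  8  9 10
g(k):  0  1  0  1  2  0  1  2  0  1  0
The P-positions (g = 0) in 0..10 are 0, 2, 5, 8, 10.

0, 2, 5, 8, 10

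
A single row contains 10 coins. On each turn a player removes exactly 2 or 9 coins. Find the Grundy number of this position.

Build the Grundy sequence with g(k) = mex{g(k−s) : s ∈ {2, 9}, s ≤ k}:
g(0) = mex{} = 0
g(1) = mex{} = 0
g(2) = mex{0} = 1
g(3) = mex{0} = 1
g(4) = mex{1} = 0
g(5) = mex{1} = 0
g(6) = mex{0} = 1
g(7) = mex{0} = 1
g(8) = mex{1} = 0
g(9) = mex{0,1} = 2
g(10) = mex{0} = 1
So g(10) = 1.

1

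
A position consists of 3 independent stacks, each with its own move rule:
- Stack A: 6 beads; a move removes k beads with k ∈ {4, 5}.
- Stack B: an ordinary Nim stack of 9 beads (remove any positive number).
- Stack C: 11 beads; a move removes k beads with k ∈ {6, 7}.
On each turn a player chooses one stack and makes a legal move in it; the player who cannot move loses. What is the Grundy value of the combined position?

9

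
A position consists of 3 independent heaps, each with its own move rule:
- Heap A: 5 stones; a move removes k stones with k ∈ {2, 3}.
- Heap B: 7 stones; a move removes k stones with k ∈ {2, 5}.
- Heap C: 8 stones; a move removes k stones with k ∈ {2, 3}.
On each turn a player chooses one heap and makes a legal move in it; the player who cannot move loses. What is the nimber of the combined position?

1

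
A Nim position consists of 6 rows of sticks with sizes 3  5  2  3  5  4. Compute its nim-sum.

Compute the nim-sum pairwise:
3 ⊕ 5 = 6
6 ⊕ 2 = 4
4 ⊕ 3 = 7
7 ⊕ 5 = 2
2 ⊕ 4 = 6

6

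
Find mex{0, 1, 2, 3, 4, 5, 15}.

6

The values 0, 1, 2, 3, 4, 5 are all present; 6 is the first non-negative integer missing from the set.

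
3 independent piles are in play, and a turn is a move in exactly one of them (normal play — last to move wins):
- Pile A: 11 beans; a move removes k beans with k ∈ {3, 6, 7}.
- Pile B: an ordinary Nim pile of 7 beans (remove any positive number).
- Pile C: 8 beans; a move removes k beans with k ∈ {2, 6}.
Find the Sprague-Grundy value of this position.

Grundy values for pile A (subtraction set {3, 6, 7}):
g(0) = mex{} = 0
g(1) = mex{} = 0
g(2) = mex{} = 0
g(3) = mex{0} = 1
g(4) = mex{0} = 1
g(5) = mex{0} = 1
g(6) = mex{0,1} = 2
g(7) = mex{0,1} = 2
g(8) = mex{0,1} = 2
g(9) = mex{0,1,2} = 3
g(10) = mex{1,2} = 0
g(11) = mex{1,2} = 0
So g(11) = 0.
Pile B is a plain Nim pile of size 7, so its Grundy value is 7.
Build the Grundy sequence for pile C with g(k) = mex{g(k−s) : s ∈ {2, 6}, s ≤ k}:
k:     0  1  2  3  4  5  6  7  8
g(k):  0  0  1  1  0  0  1  1  0
So g(8) = 0.
The value of a disjunctive sum is the nim-sum of the parts.
Combined value = 0 ⊕ 7 ⊕ 0 = 7.

7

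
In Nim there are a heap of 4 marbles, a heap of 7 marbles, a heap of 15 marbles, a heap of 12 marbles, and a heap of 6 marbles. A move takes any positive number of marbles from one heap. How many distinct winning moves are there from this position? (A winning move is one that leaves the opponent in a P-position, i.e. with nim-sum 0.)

5

Write each in binary and XOR column by column:
  0100  (4)
  0111  (7)
  1111  (15)
  1100  (12)
  0110  (6)
  ----
  0110  (6)
The overall nim-sum is X = 6. A heap of size p has a winning move iff p XOR X < p (reduce it to p XOR X).
  4: 4 XOR 6 = 2 < 4 — winning move (to 2).
  7: 7 XOR 6 = 1 < 7 — winning move (to 1).
  15: 15 XOR 6 = 9 < 15 — winning move (to 9).
  12: 12 XOR 6 = 10 < 12 — winning move (to 10).
  6: 6 XOR 6 = 0 < 6 — winning move (to 0).
That gives 5 winning moves.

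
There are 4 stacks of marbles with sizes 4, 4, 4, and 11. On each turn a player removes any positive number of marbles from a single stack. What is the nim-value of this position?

15

Compute the nim-sum pairwise:
4 XOR 4 = 0
0 XOR 4 = 4
4 XOR 11 = 15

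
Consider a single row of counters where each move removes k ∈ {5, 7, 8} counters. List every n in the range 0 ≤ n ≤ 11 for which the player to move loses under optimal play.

0, 1, 2, 3, 4

Grundy values for subtraction set {5, 7, 8}:
g(0) = mex{} = 0
g(1) = mex{} = 0
g(2) = mex{} = 0
g(3) = mex{} = 0
g(4) = mex{} = 0
g(5) = mex{0} = 1
g(6) = mex{0} = 1
g(7) = mex{0} = 1
g(8) = mex{0} = 1
g(9) = mex{0} = 1
g(10) = mex{0,1} = 2
g(11) = mex{0,1} = 2
The P-positions (g = 0) in 0..11 are 0, 1, 2, 3, 4.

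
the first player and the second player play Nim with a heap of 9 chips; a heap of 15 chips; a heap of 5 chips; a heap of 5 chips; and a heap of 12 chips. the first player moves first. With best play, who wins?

Nim-sum: 9 XOR 15 XOR 5 XOR 5 XOR 12 = 10.
The nim-sum is 10 ≠ 0, so this is an N-position: the player to move can win; the first player has a winning move.

the first player wins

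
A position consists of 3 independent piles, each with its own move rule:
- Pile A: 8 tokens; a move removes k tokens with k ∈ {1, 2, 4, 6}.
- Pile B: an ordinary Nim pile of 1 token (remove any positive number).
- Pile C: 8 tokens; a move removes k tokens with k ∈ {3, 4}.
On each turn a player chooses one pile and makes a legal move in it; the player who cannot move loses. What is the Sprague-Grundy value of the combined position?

1

Build the Grundy sequence for pile A with g(k) = mex{g(k−s) : s ∈ {1, 2, 4, 6}, s ≤ k}:
k:     0  1  2  3  4  5  6  7  8
g(k):  0  1  2  0  1  2  3  4  0
So g(8) = 0.
Pile B is a plain Nim pile of size 1, so its Grundy value is 1.
Grundy values for pile C (subtraction set {3, 4}):
k:     0  1  2  3  4  5  6  7  8
g(k):  0  0  0  1  1  1  2  0  0
So g(8) = 0.
The value of a disjunctive sum is the nim-sum of the parts.
Combined value = 0 XOR 1 XOR 0 = 1.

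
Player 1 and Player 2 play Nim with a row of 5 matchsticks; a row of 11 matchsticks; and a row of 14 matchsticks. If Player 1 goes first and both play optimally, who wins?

Player 2 wins

Bitwise XOR of the heap sizes:
  0101  (5)
  1011  (11)
  1110  (14)
  ----
  0000  (0)
The nim-sum is 0, so this is a P-position: the player to move is in a losing position under optimal play; Player 1 is about to move from it and so loses — Player 2 wins.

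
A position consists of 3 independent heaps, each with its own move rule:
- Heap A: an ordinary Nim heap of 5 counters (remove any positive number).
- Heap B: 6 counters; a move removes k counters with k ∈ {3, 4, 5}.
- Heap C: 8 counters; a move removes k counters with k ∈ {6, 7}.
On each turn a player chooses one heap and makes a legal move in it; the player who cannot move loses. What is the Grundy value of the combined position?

Heap A is a plain Nim heap of size 5, so its Grundy value is 5.
Grundy values for heap B (subtraction set {3, 4, 5}):
g(0) = mex{} = 0
g(1) = mex{} = 0
g(2) = mex{} = 0
g(3) = mex{0} = 1
g(4) = mex{0} = 1
g(5) = mex{0} = 1
g(6) = mex{0,1} = 2
So g(6) = 2.
For heap C, compute g(0), g(1), … with moves {6, 7}:
k:     0  1  2  3  4  5  6  7  8
g(k):  0  0  0  0  0  0  1  1  1
So g(8) = 1.
The value of a disjunctive sum is the nim-sum of the parts.
Combined value = 5 ⊕ 2 ⊕ 1 = 6.

6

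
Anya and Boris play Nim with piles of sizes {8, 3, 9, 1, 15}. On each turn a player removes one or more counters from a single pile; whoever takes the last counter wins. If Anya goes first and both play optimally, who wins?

Anya wins

Nim-sum: 8 ⊕ 3 ⊕ 9 ⊕ 1 ⊕ 15 = 12.
The nim-sum is 12 ≠ 0, so this is an N-position: the player to move can win; Anya has a winning move.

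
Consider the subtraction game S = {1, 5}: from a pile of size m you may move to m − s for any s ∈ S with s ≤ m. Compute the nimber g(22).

0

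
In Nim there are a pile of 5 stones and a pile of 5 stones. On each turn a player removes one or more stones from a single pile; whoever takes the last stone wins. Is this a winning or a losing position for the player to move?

Losing position

In binary:
  101  (5)
  101  (5)
  ---
  000  (0)
The nim-sum is 0, so this is a P-position: the player to move is in a losing position under optimal play.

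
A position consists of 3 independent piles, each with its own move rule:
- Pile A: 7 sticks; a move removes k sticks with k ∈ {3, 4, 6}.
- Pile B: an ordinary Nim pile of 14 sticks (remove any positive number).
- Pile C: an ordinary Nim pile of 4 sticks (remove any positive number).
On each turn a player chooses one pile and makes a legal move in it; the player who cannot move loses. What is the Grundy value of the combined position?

8

For pile A, compute g(0), g(1), … with moves {3, 4, 6}:
g(0) = mex{} = 0
g(1) = mex{} = 0
g(2) = mex{} = 0
g(3) = mex{0} = 1
g(4) = mex{0} = 1
g(5) = mex{0} = 1
g(6) = mex{0,1} = 2
g(7) = mex{0,1} = 2
So g(7) = 2.
Pile B is a plain Nim pile of size 14, so its Grundy value is 14.
Pile C is a plain Nim pile of size 4, so its Grundy value is 4.
By the Sprague-Grundy theorem, the Grundy value of a sum of independent games is the XOR of the component values.
Combined value = 2 XOR 14 XOR 4 = 8.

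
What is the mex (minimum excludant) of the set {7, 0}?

1

0 is in the set but 1 is not, so the mex is 1.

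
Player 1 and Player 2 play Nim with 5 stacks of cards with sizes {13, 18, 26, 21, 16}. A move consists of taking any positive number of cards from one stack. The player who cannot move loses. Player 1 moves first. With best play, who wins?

Player 2 wins

Compute the nim-sum pairwise:
13 XOR 18 = 31
31 XOR 26 = 5
5 XOR 21 = 16
16 XOR 16 = 0
The nim-sum is 0, so this is a P-position: the player to move is in a losing position under optimal play; Player 1 is about to move from it and so loses — Player 2 wins.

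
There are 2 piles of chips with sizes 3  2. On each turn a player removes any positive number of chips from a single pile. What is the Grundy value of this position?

1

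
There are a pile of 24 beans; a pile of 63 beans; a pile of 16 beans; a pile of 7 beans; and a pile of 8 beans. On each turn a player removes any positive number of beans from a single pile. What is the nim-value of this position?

56

Nim-sum: 24 ⊕ 63 ⊕ 16 ⊕ 7 ⊕ 8 = 56.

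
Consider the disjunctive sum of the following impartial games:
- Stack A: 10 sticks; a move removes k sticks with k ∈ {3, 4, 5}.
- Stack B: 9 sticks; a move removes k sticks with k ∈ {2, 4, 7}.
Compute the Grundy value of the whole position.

For stack A, compute g(0), g(1), … with moves {3, 4, 5}:
g(0) = mex{} = 0
g(1) = mex{} = 0
g(2) = mex{} = 0
g(3) = mex{0} = 1
g(4) = mex{0} = 1
g(5) = mex{0} = 1
g(6) = mex{0,1} = 2
g(7) = mex{0,1} = 2
g(8) = mex{1} = 0
g(9) = mex{1,2} = 0
g(10) = mex{1,2} = 0
So g(10) = 0.
Build the Grundy sequence for stack B with g(k) = mex{g(k−s) : s ∈ {2, 4, 7}, s ≤ k}:
k:     0  1  2  3  4  5  6  7  8  9
g(k):  0  0  1  1  2  2  0  3  1  0
So g(9) = 0.
The value of a disjunctive sum is the nim-sum of the parts.
Combined value = 0 ⊕ 0 = 0.

0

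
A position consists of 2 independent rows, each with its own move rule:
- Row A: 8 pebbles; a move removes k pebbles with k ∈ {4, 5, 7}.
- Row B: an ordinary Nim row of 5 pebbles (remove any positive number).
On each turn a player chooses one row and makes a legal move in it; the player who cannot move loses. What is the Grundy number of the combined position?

Build the Grundy sequence for row A with g(k) = mex{g(k−s) : s ∈ {4, 5, 7}, s ≤ k}:
k:     0  1  2  3  4  5  6  7  8
g(k):  0  0  0  0  1  1  1  1  2
So g(8) = 2.
Row B is a plain Nim row of size 5, so its Grundy value is 5.
By the Sprague-Grundy theorem, the Grundy value of a sum of independent games is the XOR of the component values.
Combined value = 2 XOR 5 = 7.

7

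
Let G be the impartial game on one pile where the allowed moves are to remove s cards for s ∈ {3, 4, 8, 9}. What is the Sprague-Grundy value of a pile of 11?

Build the Grundy sequence with g(k) = mex{g(k−s) : s ∈ {3, 4, 8, 9}, s ≤ k}:
g(0) = mex{} = 0
g(1) = mex{} = 0
g(2) = mex{} = 0
g(3) = mex{0} = 1
g(4) = mex{0} = 1
g(5) = mex{0} = 1
g(6) = mex{0,1} = 2
g(7) = mex{1} = 0
g(8) = mex{0,1} = 2
g(9) = mex{0,1,2} = 3
g(10) = mex{0,2} = 1
g(11) = mex{0,1,2} = 3
So g(11) = 3.

3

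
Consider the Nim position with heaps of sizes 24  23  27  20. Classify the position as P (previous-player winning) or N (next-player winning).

P-position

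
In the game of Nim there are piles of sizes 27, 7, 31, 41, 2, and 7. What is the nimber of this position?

Compute the nim-sum pairwise:
27 XOR 7 = 28
28 XOR 31 = 3
3 XOR 41 = 42
42 XOR 2 = 40
40 XOR 7 = 47

47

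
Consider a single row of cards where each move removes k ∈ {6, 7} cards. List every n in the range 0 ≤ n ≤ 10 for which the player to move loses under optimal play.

Grundy values for subtraction set {6, 7}:
g(0) = mex{} = 0
g(1) = mex{} = 0
g(2) = mex{} = 0
g(3) = mex{} = 0
g(4) = mex{} = 0
g(5) = mex{} = 0
g(6) = mex{0} = 1
g(7) = mex{0} = 1
g(8) = mex{0} = 1
g(9) = mex{0} = 1
g(10) = mex{0} = 1
The P-positions (g = 0) in 0..10 are 0, 1, 2, 3, 4, 5.

0, 1, 2, 3, 4, 5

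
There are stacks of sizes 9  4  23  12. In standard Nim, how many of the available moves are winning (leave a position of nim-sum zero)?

1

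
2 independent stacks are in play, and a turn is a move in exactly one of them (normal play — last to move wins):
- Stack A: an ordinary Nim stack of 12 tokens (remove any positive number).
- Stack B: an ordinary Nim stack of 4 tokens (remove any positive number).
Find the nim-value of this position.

Stack A is a plain Nim stack of size 12, so its Grundy value is 12.
Stack B is a plain Nim stack of size 4, so its Grundy value is 4.
The value of a disjunctive sum is the nim-sum of the parts.
Combined value = 12 ⊕ 4 = 8.

8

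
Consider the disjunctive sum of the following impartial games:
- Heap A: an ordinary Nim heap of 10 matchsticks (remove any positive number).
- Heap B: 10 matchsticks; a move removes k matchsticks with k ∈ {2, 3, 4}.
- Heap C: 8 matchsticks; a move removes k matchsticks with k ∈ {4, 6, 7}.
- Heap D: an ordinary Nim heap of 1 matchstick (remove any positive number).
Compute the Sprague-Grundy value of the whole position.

11

Heap A is a plain Nim heap of size 10, so its Grundy value is 10.
Build the Grundy sequence for heap B with g(k) = mex{g(k−s) : s ∈ {2, 3, 4}, s ≤ k}:
k:     0  1  2  3  4  5  6  7  8  9 10
g(k):  0  0  1  1  2  2  0  0  1  1  2
So g(10) = 2.
Grundy values for heap C (subtraction set {4, 6, 7}):
k:     0  1  2  3  4  5  6  7  8
g(k):  0  0  0  0  1  1  1  1  2
So g(8) = 2.
Heap D is a plain Nim heap of size 1, so its Grundy value is 1.
By the Sprague-Grundy theorem, the Grundy value of a sum of independent games is the XOR of the component values.
Combined value = 10 ⊕ 2 ⊕ 2 ⊕ 1 = 11.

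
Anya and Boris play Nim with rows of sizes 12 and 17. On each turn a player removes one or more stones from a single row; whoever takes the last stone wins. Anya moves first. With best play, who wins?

Anya wins

Compute the nim-sum pairwise:
12 ⊕ 17 = 29
The nim-sum is 29 ≠ 0, so this is an N-position: the player to move can win; Anya has a winning move.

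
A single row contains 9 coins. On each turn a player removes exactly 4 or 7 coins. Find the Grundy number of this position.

2

Grundy values for subtraction set {4, 7}:
k:     0  1  2  3  4  5  6  7  8  9
g(k):  0  0  0  0  1  1  1  1  2  2
So g(9) = 2.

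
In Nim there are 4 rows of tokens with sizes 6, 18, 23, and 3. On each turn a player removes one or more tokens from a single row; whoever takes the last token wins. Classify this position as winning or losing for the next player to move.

Losing position

Nim-sum: 6 XOR 18 XOR 23 XOR 3 = 0.
The nim-sum is 0, so this is a P-position: the player to move is in a losing position under optimal play.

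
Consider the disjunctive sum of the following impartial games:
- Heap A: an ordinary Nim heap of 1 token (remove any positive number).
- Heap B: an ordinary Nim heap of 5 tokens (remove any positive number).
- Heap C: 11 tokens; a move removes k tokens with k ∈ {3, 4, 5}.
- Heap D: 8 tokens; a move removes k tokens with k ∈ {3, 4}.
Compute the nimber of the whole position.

Heap A is a plain Nim heap of size 1, so its Grundy value is 1.
Heap B is a plain Nim heap of size 5, so its Grundy value is 5.
Grundy values for heap C (subtraction set {3, 4, 5}):
k:     0  1  2  3  4  5  6  7  8  9 10 11
g(k):  0  0  0  1  1  1  2  2  0  0  0  1
So g(11) = 1.
For heap D, compute g(0), g(1), … with moves {3, 4}:
k:     0  1  2  3  4  5  6  7  8
g(k):  0  0  0  1  1  1  2  0  0
So g(8) = 0.
The value of a disjunctive sum is the nim-sum of the parts.
Combined value = 1 ⊕ 5 ⊕ 1 ⊕ 0 = 5.

5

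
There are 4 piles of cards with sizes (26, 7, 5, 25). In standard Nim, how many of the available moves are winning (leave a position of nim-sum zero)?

3

In binary:
  11010  (26)
  00111  (7)
  00101  (5)
  11001  (25)
  -----
  00001  (1)
The overall nim-sum is X = 1. A pile of size p has a winning move iff p XOR X < p (reduce it to p XOR X).
  26: 26 XOR 1 = 27 ≥ 26 — no move.
  7: 7 XOR 1 = 6 < 7 — winning move (to 6).
  5: 5 XOR 1 = 4 < 5 — winning move (to 4).
  25: 25 XOR 1 = 24 < 25 — winning move (to 24).
That gives 3 winning moves.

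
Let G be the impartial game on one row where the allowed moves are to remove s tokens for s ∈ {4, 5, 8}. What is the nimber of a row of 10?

Grundy values for subtraction set {4, 5, 8}:
k:     0  1  2  3  4  5  6  7  8  9 10
g(k):  0  0  0  0  1  1  1  1  2  2  2
So g(10) = 2.

2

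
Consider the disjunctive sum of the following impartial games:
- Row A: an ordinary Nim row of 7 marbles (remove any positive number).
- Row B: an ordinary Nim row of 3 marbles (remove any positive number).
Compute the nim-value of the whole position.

4

Row A is a plain Nim row of size 7, so its Grundy value is 7.
Row B is a plain Nim row of size 3, so its Grundy value is 3.
By the Sprague-Grundy theorem, the Grundy value of a sum of independent games is the XOR of the component values.
Combined value = 7 ⊕ 3 = 4.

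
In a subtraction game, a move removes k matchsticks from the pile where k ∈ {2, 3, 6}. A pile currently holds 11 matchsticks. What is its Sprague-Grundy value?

1

Compute g(0), g(1), … for moves {2, 3, 6}:
k:     0  1  2  3  4  5  6  7  8  9 10 11
g(k):  0  0  1  1  2  0  3  1  2  0  0  1
So g(11) = 1.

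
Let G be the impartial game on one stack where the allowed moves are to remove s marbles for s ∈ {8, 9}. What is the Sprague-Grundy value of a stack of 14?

Grundy values for subtraction set {8, 9}:
g(0) = mex{} = 0
g(1) = mex{} = 0
g(2) = mex{} = 0
g(3) = mex{} = 0
g(4) = mex{} = 0
g(5) = mex{} = 0
g(6) = mex{} = 0
g(7) = mex{} = 0
g(8) = mex{0} = 1
g(9) = mex{0} = 1
g(10) = mex{0} = 1
g(11) = mex{0} = 1
g(12) = mex{0} = 1
g(13) = mex{0} = 1
g(14) = mex{0} = 1
So g(14) = 1.

1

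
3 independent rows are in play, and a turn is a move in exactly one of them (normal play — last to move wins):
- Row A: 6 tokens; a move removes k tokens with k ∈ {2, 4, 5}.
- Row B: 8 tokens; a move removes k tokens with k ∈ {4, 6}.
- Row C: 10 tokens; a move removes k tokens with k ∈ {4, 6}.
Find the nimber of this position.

For row A, compute g(0), g(1), … with moves {2, 4, 5}:
g(0) = mex{} = 0
g(1) = mex{} = 0
g(2) = mex{0} = 1
g(3) = mex{0} = 1
g(4) = mex{0,1} = 2
g(5) = mex{0,1} = 2
g(6) = mex{0,1,2} = 3
So g(6) = 3.
Grundy values for row B (subtraction set {4, 6}):
g(0) = mex{} = 0
g(1) = mex{} = 0
g(2) = mex{} = 0
g(3) = mex{} = 0
g(4) = mex{0} = 1
g(5) = mex{0} = 1
g(6) = mex{0} = 1
g(7) = mex{0} = 1
g(8) = mex{0,1} = 2
So g(8) = 2.
Build the Grundy sequence for row C with g(k) = mex{g(k−s) : s ∈ {4, 6}, s ≤ k}:
k:     0  1  2  3  4  5  6  7  8  9 10
g(k):  0  0  0  0  1  1  1  1  2  2  0
So g(10) = 0.
The value of a disjunctive sum is the nim-sum of the parts.
Combined value = 3 XOR 2 XOR 0 = 1.

1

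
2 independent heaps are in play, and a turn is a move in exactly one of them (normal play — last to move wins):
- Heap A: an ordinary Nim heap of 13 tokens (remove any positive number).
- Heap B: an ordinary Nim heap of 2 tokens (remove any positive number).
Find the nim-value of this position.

Heap A is a plain Nim heap of size 13, so its Grundy value is 13.
Heap B is a plain Nim heap of size 2, so its Grundy value is 2.
By the Sprague-Grundy theorem, the Grundy value of a sum of independent games is the XOR of the component values.
Combined value = 13 XOR 2 = 15.

15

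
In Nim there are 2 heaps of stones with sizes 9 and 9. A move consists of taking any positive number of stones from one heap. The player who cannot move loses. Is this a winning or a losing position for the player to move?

Compute the nim-sum pairwise:
9 ^ 9 = 0
The nim-sum is 0, so this is a P-position: the player to move is in a losing position under optimal play.

Losing position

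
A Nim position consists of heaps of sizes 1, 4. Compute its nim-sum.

5

Compute the nim-sum pairwise:
1 ⊕ 4 = 5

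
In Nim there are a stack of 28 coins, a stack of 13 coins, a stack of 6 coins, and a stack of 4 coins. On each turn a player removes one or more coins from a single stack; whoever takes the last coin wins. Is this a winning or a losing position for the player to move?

Winning position

In binary:
  11100  (28)
  01101  (13)
  00110  (6)
  00100  (4)
  -----
  10011  (19)
The nim-sum is 19 ≠ 0, so this is an N-position: the player to move can win.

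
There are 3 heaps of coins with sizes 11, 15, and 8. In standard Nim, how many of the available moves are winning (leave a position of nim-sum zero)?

3

Nim-sum: 11 ^ 15 ^ 8 = 12.
The overall nim-sum is X = 12. A heap of size p has a winning move iff p XOR X < p (reduce it to p XOR X).
  11: 11 XOR 12 = 7 < 11 — winning move (to 7).
  15: 15 XOR 12 = 3 < 15 — winning move (to 3).
  8: 8 XOR 12 = 4 < 8 — winning move (to 4).
That gives 3 winning moves.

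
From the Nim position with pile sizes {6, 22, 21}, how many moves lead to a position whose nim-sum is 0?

3

Compute the nim-sum pairwise:
6 ⊕ 22 = 16
16 ⊕ 21 = 5
The overall nim-sum is X = 5. A pile of size p has a winning move iff p XOR X < p (reduce it to p XOR X).
  6: 6 XOR 5 = 3 < 6 — winning move (to 3).
  22: 22 XOR 5 = 19 < 22 — winning move (to 19).
  21: 21 XOR 5 = 16 < 21 — winning move (to 16).
That gives 3 winning moves.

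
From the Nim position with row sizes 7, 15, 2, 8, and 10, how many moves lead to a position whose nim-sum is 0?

3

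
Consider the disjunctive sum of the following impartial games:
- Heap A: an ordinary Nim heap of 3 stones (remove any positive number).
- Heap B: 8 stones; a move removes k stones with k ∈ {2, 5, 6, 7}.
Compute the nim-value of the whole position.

1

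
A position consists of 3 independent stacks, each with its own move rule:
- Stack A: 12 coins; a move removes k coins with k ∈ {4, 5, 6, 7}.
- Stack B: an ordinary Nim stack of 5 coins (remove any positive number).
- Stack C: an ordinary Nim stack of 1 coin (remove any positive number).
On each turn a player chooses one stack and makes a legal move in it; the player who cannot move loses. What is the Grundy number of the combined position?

Grundy values for stack A (subtraction set {4, 5, 6, 7}):
g(0) = mex{} = 0
g(1) = mex{} = 0
g(2) = mex{} = 0
g(3) = mex{} = 0
g(4) = mex{0} = 1
g(5) = mex{0} = 1
g(6) = mex{0} = 1
g(7) = mex{0} = 1
g(8) = mex{0,1} = 2
g(9) = mex{0,1} = 2
g(10) = mex{0,1} = 2
g(11) = mex{1} = 0
g(12) = mex{1,2} = 0
So g(12) = 0.
Stack B is a plain Nim stack of size 5, so its Grundy value is 5.
Stack C is a plain Nim stack of size 1, so its Grundy value is 1.
By the Sprague-Grundy theorem, the Grundy value of a sum of independent games is the XOR of the component values.
Combined value = 0 XOR 5 XOR 1 = 4.

4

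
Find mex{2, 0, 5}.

1

0 is in the set but 1 is not, so the mex is 1.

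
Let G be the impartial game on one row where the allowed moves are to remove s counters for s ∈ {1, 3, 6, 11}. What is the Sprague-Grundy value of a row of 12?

4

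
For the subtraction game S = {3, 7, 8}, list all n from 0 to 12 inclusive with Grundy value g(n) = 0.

0, 1, 2, 6, 11, 12

Build the Grundy sequence with g(k) = mex{g(k−s) : s ∈ {3, 7, 8}, s ≤ k}:
g(0) = mex{} = 0
g(1) = mex{} = 0
g(2) = mex{} = 0
g(3) = mex{0} = 1
g(4) = mex{0} = 1
g(5) = mex{0} = 1
g(6) = mex{1} = 0
g(7) = mex{0,1} = 2
g(8) = mex{0,1} = 2
g(9) = mex{0} = 1
g(10) = mex{0,1,2} = 3
g(11) = mex{1,2} = 0
g(12) = mex{1} = 0
The P-positions (g = 0) in 0..12 are 0, 1, 2, 6, 11, 12.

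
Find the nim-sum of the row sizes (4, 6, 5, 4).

3

In binary:
  100  (4)
  110  (6)
  101  (5)
  100  (4)
  ---
  011  (3)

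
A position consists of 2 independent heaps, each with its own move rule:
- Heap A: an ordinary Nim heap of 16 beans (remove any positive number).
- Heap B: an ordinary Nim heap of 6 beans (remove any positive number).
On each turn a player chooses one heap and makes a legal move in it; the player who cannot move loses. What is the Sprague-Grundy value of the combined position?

Heap A is a plain Nim heap of size 16, so its Grundy value is 16.
Heap B is a plain Nim heap of size 6, so its Grundy value is 6.
The value of a disjunctive sum is the nim-sum of the parts.
Combined value = 16 XOR 6 = 22.

22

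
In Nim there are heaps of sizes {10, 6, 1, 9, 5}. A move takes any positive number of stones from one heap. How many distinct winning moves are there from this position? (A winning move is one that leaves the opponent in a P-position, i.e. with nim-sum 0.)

Write each in binary and XOR column by column:
  1010  (10)
  0110  (6)
  0001  (1)
  1001  (9)
  0101  (5)
  ----
  0001  (1)
The overall nim-sum is X = 1. A heap of size p has a winning move iff p XOR X < p (reduce it to p XOR X).
  10: 10 XOR 1 = 11 ≥ 10 — no move.
  6: 6 XOR 1 = 7 ≥ 6 — no move.
  1: 1 XOR 1 = 0 < 1 — winning move (to 0).
  9: 9 XOR 1 = 8 < 9 — winning move (to 8).
  5: 5 XOR 1 = 4 < 5 — winning move (to 4).
That gives 3 winning moves.

3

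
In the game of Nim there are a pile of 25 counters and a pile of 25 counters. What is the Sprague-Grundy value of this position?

Nim-sum: 25 ⊕ 25 = 0.

0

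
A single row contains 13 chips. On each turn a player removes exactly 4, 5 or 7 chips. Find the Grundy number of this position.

Grundy values for subtraction set {4, 5, 7}:
g(0) = mex{} = 0
g(1) = mex{} = 0
g(2) = mex{} = 0
g(3) = mex{} = 0
g(4) = mex{0} = 1
g(5) = mex{0} = 1
g(6) = mex{0} = 1
g(7) = mex{0} = 1
g(8) = mex{0,1} = 2
g(9) = mex{0,1} = 2
g(10) = mex{0,1} = 2
g(11) = mex{1} = 0
g(12) = mex{1,2} = 0
g(13) = mex{1,2} = 0
So g(13) = 0.

0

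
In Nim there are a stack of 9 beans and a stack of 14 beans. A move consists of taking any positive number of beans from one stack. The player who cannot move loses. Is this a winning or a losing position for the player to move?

Winning position

Nim-sum: 9 ^ 14 = 7.
The nim-sum is 7 ≠ 0, so this is an N-position: the player to move can win.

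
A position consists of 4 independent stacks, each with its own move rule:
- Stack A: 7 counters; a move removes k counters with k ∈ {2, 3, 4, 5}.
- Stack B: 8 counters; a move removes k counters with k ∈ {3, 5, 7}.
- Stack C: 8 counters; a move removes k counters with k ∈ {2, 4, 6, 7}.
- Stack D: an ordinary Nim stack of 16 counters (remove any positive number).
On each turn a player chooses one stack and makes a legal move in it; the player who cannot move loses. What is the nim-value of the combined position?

22

Build the Grundy sequence for stack A with g(k) = mex{g(k−s) : s ∈ {2, 3, 4, 5}, s ≤ k}:
g(0) = mex{} = 0
g(1) = mex{} = 0
g(2) = mex{0} = 1
g(3) = mex{0} = 1
g(4) = mex{0,1} = 2
g(5) = mex{0,1} = 2
g(6) = mex{0,1,2} = 3
g(7) = mex{1,2} = 0
So g(7) = 0.
Grundy values for stack B (subtraction set {3, 5, 7}):
k:     0  1  2  3  4  5  6  7  8
g(k):  0  0  0  1  1  1  2  2  2
So g(8) = 2.
Grundy values for stack C (subtraction set {2, 4, 6, 7}):
g(0) = mex{} = 0
g(1) = mex{} = 0
g(2) = mex{0} = 1
g(3) = mex{0} = 1
g(4) = mex{0,1} = 2
g(5) = mex{0,1} = 2
g(6) = mex{0,1,2} = 3
g(7) = mex{0,1,2} = 3
g(8) = mex{0,1,2,3} = 4
So g(8) = 4.
Stack D is a plain Nim stack of size 16, so its Grundy value is 16.
The value of a disjunctive sum is the nim-sum of the parts.
Combined value = 0 XOR 2 XOR 4 XOR 16 = 22.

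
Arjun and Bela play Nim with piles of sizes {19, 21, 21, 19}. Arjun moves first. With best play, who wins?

Nim-sum: 19 ^ 21 ^ 21 ^ 19 = 0.
The nim-sum is 0, so this is a P-position: the player to move is in a losing position under optimal play; Arjun is about to move from it and so loses — Bela wins.

Bela wins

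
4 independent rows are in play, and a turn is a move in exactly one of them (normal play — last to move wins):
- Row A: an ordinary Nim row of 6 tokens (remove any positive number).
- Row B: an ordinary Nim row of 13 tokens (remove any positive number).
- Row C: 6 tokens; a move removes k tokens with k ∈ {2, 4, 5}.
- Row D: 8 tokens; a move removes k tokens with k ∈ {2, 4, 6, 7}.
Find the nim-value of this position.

Row A is a plain Nim row of size 6, so its Grundy value is 6.
Row B is a plain Nim row of size 13, so its Grundy value is 13.
For row C, compute g(0), g(1), … with moves {2, 4, 5}:
k:     0  1  2  3  4  5  6
g(k):  0  0  1  1  2  2  3
So g(6) = 3.
Grundy values for row D (subtraction set {2, 4, 6, 7}):
g(0) = mex{} = 0
g(1) = mex{} = 0
g(2) = mex{0} = 1
g(3) = mex{0} = 1
g(4) = mex{0,1} = 2
g(5) = mex{0,1} = 2
g(6) = mex{0,1,2} = 3
g(7) = mex{0,1,2} = 3
g(8) = mex{0,1,2,3} = 4
So g(8) = 4.
The value of a disjunctive sum is the nim-sum of the parts.
Combined value = 6 XOR 13 XOR 3 XOR 4 = 12.

12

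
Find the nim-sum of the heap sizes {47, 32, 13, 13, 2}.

13

Compute the nim-sum pairwise:
47 ^ 32 = 15
15 ^ 13 = 2
2 ^ 13 = 15
15 ^ 2 = 13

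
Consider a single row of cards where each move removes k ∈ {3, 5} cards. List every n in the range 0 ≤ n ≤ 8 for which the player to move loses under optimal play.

0, 1, 2, 8

Build the Grundy sequence with g(k) = mex{g(k−s) : s ∈ {3, 5}, s ≤ k}:
g(0) = mex{} = 0
g(1) = mex{} = 0
g(2) = mex{} = 0
g(3) = mex{0} = 1
g(4) = mex{0} = 1
g(5) = mex{0} = 1
g(6) = mex{0,1} = 2
g(7) = mex{0,1} = 2
g(8) = mex{1} = 0
The P-positions (g = 0) in 0..8 are 0, 1, 2, 8.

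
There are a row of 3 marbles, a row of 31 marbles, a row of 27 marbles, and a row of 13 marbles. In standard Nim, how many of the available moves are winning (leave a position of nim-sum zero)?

Nim-sum: 3 ^ 31 ^ 27 ^ 13 = 10.
The overall nim-sum is X = 10. A row of size p has a winning move iff p XOR X < p (reduce it to p XOR X).
  3: 3 XOR 10 = 9 ≥ 3 — no move.
  31: 31 XOR 10 = 21 < 31 — winning move (to 21).
  27: 27 XOR 10 = 17 < 27 — winning move (to 17).
  13: 13 XOR 10 = 7 < 13 — winning move (to 7).
That gives 3 winning moves.

3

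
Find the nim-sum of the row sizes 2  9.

In binary:
  0010  (2)
  1001  (9)
  ----
  1011  (11)

11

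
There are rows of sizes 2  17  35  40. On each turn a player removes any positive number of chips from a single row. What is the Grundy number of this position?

24

Write each in binary and XOR column by column:
  000010  (2)
  010001  (17)
  100011  (35)
  101000  (40)
  ------
  011000  (24)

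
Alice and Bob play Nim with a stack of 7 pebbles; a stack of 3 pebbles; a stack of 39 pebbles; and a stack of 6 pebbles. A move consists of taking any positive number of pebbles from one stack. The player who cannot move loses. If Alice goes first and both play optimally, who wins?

Alice wins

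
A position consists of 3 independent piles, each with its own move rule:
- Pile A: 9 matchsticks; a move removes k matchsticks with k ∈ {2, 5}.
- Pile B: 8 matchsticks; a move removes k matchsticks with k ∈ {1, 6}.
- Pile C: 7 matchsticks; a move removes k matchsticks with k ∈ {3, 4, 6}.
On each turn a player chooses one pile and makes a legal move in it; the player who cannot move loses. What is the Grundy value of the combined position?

2

Grundy values for pile A (subtraction set {2, 5}):
g(0) = mex{} = 0
g(1) = mex{} = 0
g(2) = mex{0} = 1
g(3) = mex{0} = 1
g(4) = mex{1} = 0
g(5) = mex{0,1} = 2
g(6) = mex{0} = 1
g(7) = mex{1,2} = 0
g(8) = mex{1} = 0
g(9) = mex{0} = 1
So g(9) = 1.
Grundy values for pile B (subtraction set {1, 6}):
k:     0  1  2  3  4  5  6  7  8
g(k):  0  1  0  1  0  1  2  0  1
So g(8) = 1.
Grundy values for pile C (subtraction set {3, 4, 6}):
k:     0  1  2  3  4  5  6  7
g(k):  0  0  0  1  1  1  2  2
So g(7) = 2.
The value of a disjunctive sum is the nim-sum of the parts.
Combined value = 1 ⊕ 1 ⊕ 2 = 2.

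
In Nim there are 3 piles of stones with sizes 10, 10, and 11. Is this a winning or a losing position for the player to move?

Nim-sum: 10 ^ 10 ^ 11 = 11.
The nim-sum is 11 ≠ 0, so this is an N-position: the player to move can win.

Winning position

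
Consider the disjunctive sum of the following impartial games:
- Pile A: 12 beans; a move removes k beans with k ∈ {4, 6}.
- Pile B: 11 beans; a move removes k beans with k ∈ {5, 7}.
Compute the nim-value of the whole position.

2

Grundy values for pile A (subtraction set {4, 6}):
k:     0  1  2  3  4  5  6  7  8  9 10 11 12
g(k):  0  0  0  0  1  1  1  1  2  2  0  0  0
So g(12) = 0.
Grundy values for pile B (subtraction set {5, 7}):
g(0) = mex{} = 0
g(1) = mex{} = 0
g(2) = mex{} = 0
g(3) = mex{} = 0
g(4) = mex{} = 0
g(5) = mex{0} = 1
g(6) = mex{0} = 1
g(7) = mex{0} = 1
g(8) = mex{0} = 1
g(9) = mex{0} = 1
g(10) = mex{0,1} = 2
g(11) = mex{0,1} = 2
So g(11) = 2.
The value of a disjunctive sum is the nim-sum of the parts.
Combined value = 0 ⊕ 2 = 2.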